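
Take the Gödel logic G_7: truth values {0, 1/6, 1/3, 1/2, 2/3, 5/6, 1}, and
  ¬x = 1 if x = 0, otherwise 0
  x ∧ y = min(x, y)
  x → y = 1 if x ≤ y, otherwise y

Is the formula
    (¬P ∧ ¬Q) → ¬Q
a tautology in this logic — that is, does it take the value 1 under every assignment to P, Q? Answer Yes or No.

Yes

At P = 2/3, Q = 5/6, for instance:
¬P = ¬2/3 = 0
¬Q = ¬5/6 = 0
¬P ∧ ¬Q = 0 ∧ 0 = 0
(¬P ∧ ¬Q) → ¬Q = 0 → 0 = 1
and checking the remaining 48 assignments likewise gives ≥ 1 in every case.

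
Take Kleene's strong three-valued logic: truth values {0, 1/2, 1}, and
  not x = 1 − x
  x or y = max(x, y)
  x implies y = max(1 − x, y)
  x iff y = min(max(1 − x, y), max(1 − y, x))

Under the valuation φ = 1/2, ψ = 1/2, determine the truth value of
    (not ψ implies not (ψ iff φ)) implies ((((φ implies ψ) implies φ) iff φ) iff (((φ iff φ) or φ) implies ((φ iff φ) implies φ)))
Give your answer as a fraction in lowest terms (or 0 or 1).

not ψ = not 1/2 = 1/2
ψ iff φ = 1/2 iff 1/2 = 1/2
not (ψ iff φ) = not 1/2 = 1/2
not ψ implies not (ψ iff φ) = 1/2 implies 1/2 = 1/2
φ implies ψ = 1/2 implies 1/2 = 1/2
(φ implies ψ) implies φ = 1/2 implies 1/2 = 1/2
((φ implies ψ) implies φ) iff φ = 1/2 iff 1/2 = 1/2
φ iff φ = 1/2 iff 1/2 = 1/2
(φ iff φ) or φ = 1/2 or 1/2 = 1/2
φ iff φ = 1/2 iff 1/2 = 1/2
(φ iff φ) implies φ = 1/2 implies 1/2 = 1/2
((φ iff φ) or φ) implies ((φ iff φ) implies φ) = 1/2 implies 1/2 = 1/2
(((φ implies ψ) implies φ) iff φ) iff (((φ iff φ) or φ) implies ((φ iff φ) implies φ)) = 1/2 iff 1/2 = 1/2
(not ψ implies not (ψ iff φ)) implies ((((φ implies ψ) implies φ) iff φ) iff (((φ iff φ) or φ) implies ((φ iff φ) implies φ))) = 1/2 implies 1/2 = 1/2

1/2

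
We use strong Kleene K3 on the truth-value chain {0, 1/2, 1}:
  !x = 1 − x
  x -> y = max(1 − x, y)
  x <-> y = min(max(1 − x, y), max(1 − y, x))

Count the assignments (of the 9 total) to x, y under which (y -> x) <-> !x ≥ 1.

1

x = 0, y = 0 ↦ 1  ≥
x = 0, y = 1/2 ↦ 1/2  <
x = 0, y = 1 ↦ 0  <
x = 1/2, y = 0 ↦ 1/2  <
x = 1/2, y = 1/2 ↦ 1/2  <
x = 1/2, y = 1 ↦ 1/2  <
x = 1, y = 0 ↦ 0  <
x = 1, y = 1/2 ↦ 0  <
x = 1, y = 1 ↦ 0  <
So 1 of the 9 assignments meets the threshold.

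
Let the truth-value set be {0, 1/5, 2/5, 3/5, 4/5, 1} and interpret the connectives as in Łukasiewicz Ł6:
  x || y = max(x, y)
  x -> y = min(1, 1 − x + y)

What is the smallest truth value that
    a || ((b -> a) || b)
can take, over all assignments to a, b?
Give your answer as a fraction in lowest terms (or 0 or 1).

3/5

Take a = 0, b = 2/5:
b -> a = 2/5 -> 0 = 3/5
(b -> a) || b = 3/5 || 2/5 = 3/5
a || ((b -> a) || b) = 0 || 3/5 = 3/5
No assignment yields a value below 3/5, so this is the minimum.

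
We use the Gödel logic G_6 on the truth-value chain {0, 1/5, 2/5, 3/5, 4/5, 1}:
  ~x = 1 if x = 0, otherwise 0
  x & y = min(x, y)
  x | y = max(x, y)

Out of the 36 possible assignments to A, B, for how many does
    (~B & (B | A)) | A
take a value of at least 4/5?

12

value 1: 6 assignments (counts)
value 4/5: 6 assignments (counts)
value 3/5: 6 assignments
value 2/5: 6 assignments
value 1/5: 6 assignments
value 0: 6 assignments
So 12 of the 36 assignments meet the threshold.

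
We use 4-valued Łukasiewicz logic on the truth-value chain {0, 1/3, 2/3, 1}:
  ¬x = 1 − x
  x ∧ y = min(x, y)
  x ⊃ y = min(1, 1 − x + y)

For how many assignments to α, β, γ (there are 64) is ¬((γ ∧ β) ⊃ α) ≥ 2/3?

value 1: 1 assignment (counts)
value 2/3: 4 assignments (counts)
value 1/3: 9 assignments
value 0: 50 assignments
So 5 of the 64 assignments meet the threshold.

5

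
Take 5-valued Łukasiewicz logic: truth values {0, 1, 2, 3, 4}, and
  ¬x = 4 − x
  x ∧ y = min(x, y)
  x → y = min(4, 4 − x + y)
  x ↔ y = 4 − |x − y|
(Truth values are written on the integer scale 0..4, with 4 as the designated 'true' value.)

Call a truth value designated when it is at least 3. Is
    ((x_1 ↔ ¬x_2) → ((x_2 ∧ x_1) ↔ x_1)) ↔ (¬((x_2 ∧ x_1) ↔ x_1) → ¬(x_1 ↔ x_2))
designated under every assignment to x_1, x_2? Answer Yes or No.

Counterexample: take x_1 = 3, x_2 = 0.
¬x_2 = ¬0 = 4
x_1 ↔ ¬x_2 = 3 ↔ 4 = 3
x_2 ∧ x_1 = 0 ∧ 3 = 0
(x_2 ∧ x_1) ↔ x_1 = 0 ↔ 3 = 1
(x_1 ↔ ¬x_2) → ((x_2 ∧ x_1) ↔ x_1) = 3 → 1 = 2
x_2 ∧ x_1 = 0 ∧ 3 = 0
(x_2 ∧ x_1) ↔ x_1 = 0 ↔ 3 = 1
¬((x_2 ∧ x_1) ↔ x_1) = ¬1 = 3
x_1 ↔ x_2 = 3 ↔ 0 = 1
¬(x_1 ↔ x_2) = ¬1 = 3
¬((x_2 ∧ x_1) ↔ x_1) → ¬(x_1 ↔ x_2) = 3 → 3 = 4
((x_1 ↔ ¬x_2) → ((x_2 ∧ x_1) ↔ x_1)) ↔ (¬((x_2 ∧ x_1) ↔ x_1) → ¬(x_1 ↔ x_2)) = 2 ↔ 4 = 2
This gives 2, which is below 3.

No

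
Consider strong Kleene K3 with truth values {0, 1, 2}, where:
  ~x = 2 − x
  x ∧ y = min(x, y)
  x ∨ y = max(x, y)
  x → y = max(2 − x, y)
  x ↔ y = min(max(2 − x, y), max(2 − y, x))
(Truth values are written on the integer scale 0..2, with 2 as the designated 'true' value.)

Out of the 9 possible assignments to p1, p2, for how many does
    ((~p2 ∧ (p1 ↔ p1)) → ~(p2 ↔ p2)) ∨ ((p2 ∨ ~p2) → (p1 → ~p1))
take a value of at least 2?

5

p1 = 0, p2 = 0 ↦ 2  ≥
p1 = 0, p2 = 1 ↦ 2  ≥
p1 = 0, p2 = 2 ↦ 2  ≥
p1 = 1, p2 = 0 ↦ 1  <
p1 = 1, p2 = 1 ↦ 1  <
p1 = 1, p2 = 2 ↦ 2  ≥
p1 = 2, p2 = 0 ↦ 0  <
p1 = 2, p2 = 1 ↦ 1  <
p1 = 2, p2 = 2 ↦ 2  ≥
So 5 of the 9 assignments meet the threshold.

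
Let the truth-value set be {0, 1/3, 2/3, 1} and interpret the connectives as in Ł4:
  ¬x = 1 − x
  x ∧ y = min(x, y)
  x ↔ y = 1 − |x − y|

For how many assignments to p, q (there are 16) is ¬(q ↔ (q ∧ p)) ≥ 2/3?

3

p = 0, q = 0 ↦ 0  <
p = 0, q = 1/3 ↦ 1/3  <
p = 0, q = 2/3 ↦ 2/3  ≥
p = 0, q = 1 ↦ 1  ≥
p = 1/3, q = 0 ↦ 0  <
p = 1/3, q = 1/3 ↦ 0  <
p = 1/3, q = 2/3 ↦ 1/3  <
p = 1/3, q = 1 ↦ 2/3  ≥
p = 2/3, q = 0 ↦ 0  <
p = 2/3, q = 1/3 ↦ 0  <
p = 2/3, q = 2/3 ↦ 0  <
p = 2/3, q = 1 ↦ 1/3  <
p = 1, q = 0 ↦ 0  <
p = 1, q = 1/3 ↦ 0  <
p = 1, q = 2/3 ↦ 0  <
p = 1, q = 1 ↦ 0  <
So 3 of the 16 assignments meet the threshold.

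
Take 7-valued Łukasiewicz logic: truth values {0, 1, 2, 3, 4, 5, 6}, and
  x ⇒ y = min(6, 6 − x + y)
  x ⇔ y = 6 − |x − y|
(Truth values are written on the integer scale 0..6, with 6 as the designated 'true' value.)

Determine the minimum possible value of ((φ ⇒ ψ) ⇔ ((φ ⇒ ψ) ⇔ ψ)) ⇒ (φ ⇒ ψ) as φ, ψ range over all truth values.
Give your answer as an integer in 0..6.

Take φ = 3, ψ = 0:
φ ⇒ ψ = 3 ⇒ 0 = 3
φ ⇒ ψ = 3 ⇒ 0 = 3
(φ ⇒ ψ) ⇔ ψ = 3 ⇔ 0 = 3
(φ ⇒ ψ) ⇔ ((φ ⇒ ψ) ⇔ ψ) = 3 ⇔ 3 = 6
φ ⇒ ψ = 3 ⇒ 0 = 3
((φ ⇒ ψ) ⇔ ((φ ⇒ ψ) ⇔ ψ)) ⇒ (φ ⇒ ψ) = 6 ⇒ 3 = 3
No assignment yields a value below 3, so this is the minimum.

3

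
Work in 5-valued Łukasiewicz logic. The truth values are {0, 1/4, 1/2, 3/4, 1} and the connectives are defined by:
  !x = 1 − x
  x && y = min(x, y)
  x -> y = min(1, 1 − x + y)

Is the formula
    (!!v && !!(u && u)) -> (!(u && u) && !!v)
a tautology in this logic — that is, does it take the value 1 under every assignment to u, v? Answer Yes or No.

No

Counterexample: take u = 3/4, v = 1/2.
!v = !1/2 = 1/2
!!v = !1/2 = 1/2
u && u = 3/4 && 3/4 = 3/4
!(u && u) = !3/4 = 1/4
!!(u && u) = !1/4 = 3/4
!!v && !!(u && u) = 1/2 && 3/4 = 1/2
u && u = 3/4 && 3/4 = 3/4
!(u && u) = !3/4 = 1/4
!v = !1/2 = 1/2
!!v = !1/2 = 1/2
!(u && u) && !!v = 1/4 && 1/2 = 1/4
(!!v && !!(u && u)) -> (!(u && u) && !!v) = 1/2 -> 1/4 = 3/4
This gives 3/4 ≠ 1.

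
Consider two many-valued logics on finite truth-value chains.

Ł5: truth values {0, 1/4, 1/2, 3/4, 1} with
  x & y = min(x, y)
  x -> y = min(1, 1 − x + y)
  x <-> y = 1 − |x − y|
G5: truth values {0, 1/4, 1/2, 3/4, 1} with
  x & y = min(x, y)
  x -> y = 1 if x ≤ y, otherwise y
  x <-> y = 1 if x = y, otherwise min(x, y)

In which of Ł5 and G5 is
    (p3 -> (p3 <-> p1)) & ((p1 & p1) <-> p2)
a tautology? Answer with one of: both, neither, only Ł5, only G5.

neither

In Ł5: at p1 = 0, p2 = 0, p3 = 3/4 the value is 1/2 — not a tautology.
In G5: at p1 = 0, p2 = 0, p3 = 1/4 the value is 0 — not a tautology.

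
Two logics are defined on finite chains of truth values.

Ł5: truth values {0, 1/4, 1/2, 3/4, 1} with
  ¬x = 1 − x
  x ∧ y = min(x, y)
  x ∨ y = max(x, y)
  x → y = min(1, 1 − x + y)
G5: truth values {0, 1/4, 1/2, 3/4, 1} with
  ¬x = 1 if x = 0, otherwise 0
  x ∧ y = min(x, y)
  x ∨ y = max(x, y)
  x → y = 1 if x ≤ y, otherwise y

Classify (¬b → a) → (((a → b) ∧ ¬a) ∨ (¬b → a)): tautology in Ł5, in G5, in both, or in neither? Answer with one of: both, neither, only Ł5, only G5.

both

In Ł5: every assignment gives 1 — tautology.
In G5: every assignment gives 1 — tautology.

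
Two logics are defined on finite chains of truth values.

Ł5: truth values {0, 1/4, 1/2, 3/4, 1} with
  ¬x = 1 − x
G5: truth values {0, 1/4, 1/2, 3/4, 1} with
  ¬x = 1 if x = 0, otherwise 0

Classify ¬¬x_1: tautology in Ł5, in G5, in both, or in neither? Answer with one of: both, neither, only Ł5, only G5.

In Ł5: at x_1 = 0 the value is 0 — not a tautology.
In G5: at x_1 = 0 the value is 0 — not a tautology.

neither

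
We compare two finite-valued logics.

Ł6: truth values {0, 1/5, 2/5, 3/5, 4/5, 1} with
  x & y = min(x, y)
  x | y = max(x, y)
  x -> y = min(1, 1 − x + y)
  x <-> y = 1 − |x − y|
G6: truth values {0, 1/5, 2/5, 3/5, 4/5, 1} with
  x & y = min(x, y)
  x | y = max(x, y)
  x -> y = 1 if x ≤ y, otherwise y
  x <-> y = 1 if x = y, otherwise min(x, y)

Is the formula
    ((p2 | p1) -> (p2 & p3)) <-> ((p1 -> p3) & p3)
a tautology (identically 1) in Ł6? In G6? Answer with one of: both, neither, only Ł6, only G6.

In Ł6: at p1 = 0, p2 = 0, p3 = 0 the value is 0 — not a tautology.
In G6: at p1 = 0, p2 = 0, p3 = 0 the value is 0 — not a tautology.

neither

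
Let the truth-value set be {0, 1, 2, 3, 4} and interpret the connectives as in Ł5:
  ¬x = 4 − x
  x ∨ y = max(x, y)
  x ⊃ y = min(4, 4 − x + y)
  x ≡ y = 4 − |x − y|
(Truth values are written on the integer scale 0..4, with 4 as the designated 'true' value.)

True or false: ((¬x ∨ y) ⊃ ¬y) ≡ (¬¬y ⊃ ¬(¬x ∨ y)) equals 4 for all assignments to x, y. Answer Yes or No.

At x = 4, y = 3, for instance:
¬x = ¬4 = 0
¬x ∨ y = 0 ∨ 3 = 3
¬y = ¬3 = 1
(¬x ∨ y) ⊃ ¬y = 3 ⊃ 1 = 2
¬¬y = ¬1 = 3
¬(¬x ∨ y) = ¬3 = 1
¬¬y ⊃ ¬(¬x ∨ y) = 3 ⊃ 1 = 2
((¬x ∨ y) ⊃ ¬y) ≡ (¬¬y ⊃ ¬(¬x ∨ y)) = 2 ≡ 2 = 4
and checking the remaining 24 assignments likewise gives ≥ 4 in every case.

Yes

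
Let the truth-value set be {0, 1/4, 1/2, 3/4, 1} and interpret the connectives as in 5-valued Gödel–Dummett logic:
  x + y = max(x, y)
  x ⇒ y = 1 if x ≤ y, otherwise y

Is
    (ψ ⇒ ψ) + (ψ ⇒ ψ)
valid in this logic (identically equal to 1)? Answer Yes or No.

ψ = 0 ↦ 1
ψ = 1/4 ↦ 1
ψ = 1/2 ↦ 1
ψ = 3/4 ↦ 1
ψ = 1 ↦ 1
Every assignment gives a value ≥ 1.

Yes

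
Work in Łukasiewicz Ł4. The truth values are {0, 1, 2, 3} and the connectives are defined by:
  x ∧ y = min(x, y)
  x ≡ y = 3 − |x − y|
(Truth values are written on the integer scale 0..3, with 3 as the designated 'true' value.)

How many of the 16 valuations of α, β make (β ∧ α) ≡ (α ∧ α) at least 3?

α = 0, β = 0 ↦ 3  ≥
α = 0, β = 1 ↦ 3  ≥
α = 0, β = 2 ↦ 3  ≥
α = 0, β = 3 ↦ 3  ≥
α = 1, β = 0 ↦ 2  <
α = 1, β = 1 ↦ 3  ≥
α = 1, β = 2 ↦ 3  ≥
α = 1, β = 3 ↦ 3  ≥
α = 2, β = 0 ↦ 1  <
α = 2, β = 1 ↦ 2  <
α = 2, β = 2 ↦ 3  ≥
α = 2, β = 3 ↦ 3  ≥
α = 3, β = 0 ↦ 0  <
α = 3, β = 1 ↦ 1  <
α = 3, β = 2 ↦ 2  <
α = 3, β = 3 ↦ 3  ≥
So 10 of the 16 assignments meet the threshold.

10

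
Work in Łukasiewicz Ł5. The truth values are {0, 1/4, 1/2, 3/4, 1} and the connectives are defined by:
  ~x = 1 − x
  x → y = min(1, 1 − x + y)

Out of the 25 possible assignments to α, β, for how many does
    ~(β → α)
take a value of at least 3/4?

3

value 1: 1 assignment (counts)
value 3/4: 2 assignments (counts)
value 1/2: 3 assignments
value 1/4: 4 assignments
value 0: 15 assignments
So 3 of the 25 assignments meet the threshold.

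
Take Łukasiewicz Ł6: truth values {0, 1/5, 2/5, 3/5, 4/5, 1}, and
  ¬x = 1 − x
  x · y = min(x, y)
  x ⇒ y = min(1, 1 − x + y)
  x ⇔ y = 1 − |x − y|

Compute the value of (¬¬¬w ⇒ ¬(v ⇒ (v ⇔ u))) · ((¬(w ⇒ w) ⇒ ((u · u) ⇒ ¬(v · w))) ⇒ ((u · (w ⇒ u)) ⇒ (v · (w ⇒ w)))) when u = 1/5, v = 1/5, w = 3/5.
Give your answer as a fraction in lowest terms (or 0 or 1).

¬w = ¬3/5 = 2/5
¬¬w = ¬2/5 = 3/5
¬¬¬w = ¬3/5 = 2/5
v ⇔ u = 1/5 ⇔ 1/5 = 1
v ⇒ (v ⇔ u) = 1/5 ⇒ 1 = 1
¬(v ⇒ (v ⇔ u)) = ¬1 = 0
¬¬¬w ⇒ ¬(v ⇒ (v ⇔ u)) = 2/5 ⇒ 0 = 3/5
w ⇒ w = 3/5 ⇒ 3/5 = 1
¬(w ⇒ w) = ¬1 = 0
u · u = 1/5 · 1/5 = 1/5
v · w = 1/5 · 3/5 = 1/5
¬(v · w) = ¬1/5 = 4/5
(u · u) ⇒ ¬(v · w) = 1/5 ⇒ 4/5 = 1
¬(w ⇒ w) ⇒ ((u · u) ⇒ ¬(v · w)) = 0 ⇒ 1 = 1
w ⇒ u = 3/5 ⇒ 1/5 = 3/5
u · (w ⇒ u) = 1/5 · 3/5 = 1/5
w ⇒ w = 3/5 ⇒ 3/5 = 1
v · (w ⇒ w) = 1/5 · 1 = 1/5
(u · (w ⇒ u)) ⇒ (v · (w ⇒ w)) = 1/5 ⇒ 1/5 = 1
(¬(w ⇒ w) ⇒ ((u · u) ⇒ ¬(v · w))) ⇒ ((u · (w ⇒ u)) ⇒ (v · (w ⇒ w))) = 1 ⇒ 1 = 1
(¬¬¬w ⇒ ¬(v ⇒ (v ⇔ u))) · ((¬(w ⇒ w) ⇒ ((u · u) ⇒ ¬(v · w))) ⇒ ((u · (w ⇒ u)) ⇒ (v · (w ⇒ w)))) = 3/5 · 1 = 3/5

3/5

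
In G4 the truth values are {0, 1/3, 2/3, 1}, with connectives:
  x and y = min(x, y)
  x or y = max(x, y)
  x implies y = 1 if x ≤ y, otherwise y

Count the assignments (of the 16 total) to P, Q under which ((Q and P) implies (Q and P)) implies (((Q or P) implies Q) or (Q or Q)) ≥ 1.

P = 0, Q = 0 ↦ 1  ≥
P = 0, Q = 1/3 ↦ 1  ≥
P = 0, Q = 2/3 ↦ 1  ≥
P = 0, Q = 1 ↦ 1  ≥
P = 1/3, Q = 0 ↦ 0  <
P = 1/3, Q = 1/3 ↦ 1  ≥
P = 1/3, Q = 2/3 ↦ 1  ≥
P = 1/3, Q = 1 ↦ 1  ≥
P = 2/3, Q = 0 ↦ 0  <
P = 2/3, Q = 1/3 ↦ 1/3  <
P = 2/3, Q = 2/3 ↦ 1  ≥
P = 2/3, Q = 1 ↦ 1  ≥
P = 1, Q = 0 ↦ 0  <
P = 1, Q = 1/3 ↦ 1/3  <
P = 1, Q = 2/3 ↦ 2/3  <
P = 1, Q = 1 ↦ 1  ≥
So 10 of the 16 assignments meet the threshold.

10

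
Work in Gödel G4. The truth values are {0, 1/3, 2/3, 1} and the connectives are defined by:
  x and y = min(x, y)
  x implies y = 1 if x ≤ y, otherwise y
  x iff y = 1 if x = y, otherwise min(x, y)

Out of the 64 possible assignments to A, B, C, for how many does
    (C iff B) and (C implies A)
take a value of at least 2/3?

15

value 1: 10 assignments (counts)
value 2/3: 5 assignments (counts)
value 1/3: 16 assignments
value 0: 33 assignments
So 15 of the 64 assignments meet the threshold.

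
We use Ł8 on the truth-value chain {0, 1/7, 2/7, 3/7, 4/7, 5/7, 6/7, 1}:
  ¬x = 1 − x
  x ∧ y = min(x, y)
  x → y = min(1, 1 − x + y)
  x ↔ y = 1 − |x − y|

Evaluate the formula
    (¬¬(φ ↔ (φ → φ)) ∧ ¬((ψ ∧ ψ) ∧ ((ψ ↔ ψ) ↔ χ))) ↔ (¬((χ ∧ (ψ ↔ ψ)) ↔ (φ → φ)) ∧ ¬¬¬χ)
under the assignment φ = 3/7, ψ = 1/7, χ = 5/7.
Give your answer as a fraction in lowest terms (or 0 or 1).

φ → φ = 3/7 → 3/7 = 1
φ ↔ (φ → φ) = 3/7 ↔ 1 = 3/7
¬(φ ↔ (φ → φ)) = ¬3/7 = 4/7
¬¬(φ ↔ (φ → φ)) = ¬4/7 = 3/7
ψ ∧ ψ = 1/7 ∧ 1/7 = 1/7
ψ ↔ ψ = 1/7 ↔ 1/7 = 1
(ψ ↔ ψ) ↔ χ = 1 ↔ 5/7 = 5/7
(ψ ∧ ψ) ∧ ((ψ ↔ ψ) ↔ χ) = 1/7 ∧ 5/7 = 1/7
¬((ψ ∧ ψ) ∧ ((ψ ↔ ψ) ↔ χ)) = ¬1/7 = 6/7
¬¬(φ ↔ (φ → φ)) ∧ ¬((ψ ∧ ψ) ∧ ((ψ ↔ ψ) ↔ χ)) = 3/7 ∧ 6/7 = 3/7
ψ ↔ ψ = 1/7 ↔ 1/7 = 1
χ ∧ (ψ ↔ ψ) = 5/7 ∧ 1 = 5/7
φ → φ = 3/7 → 3/7 = 1
(χ ∧ (ψ ↔ ψ)) ↔ (φ → φ) = 5/7 ↔ 1 = 5/7
¬((χ ∧ (ψ ↔ ψ)) ↔ (φ → φ)) = ¬5/7 = 2/7
¬χ = ¬5/7 = 2/7
¬¬χ = ¬2/7 = 5/7
¬¬¬χ = ¬5/7 = 2/7
¬((χ ∧ (ψ ↔ ψ)) ↔ (φ → φ)) ∧ ¬¬¬χ = 2/7 ∧ 2/7 = 2/7
(¬¬(φ ↔ (φ → φ)) ∧ ¬((ψ ∧ ψ) ∧ ((ψ ↔ ψ) ↔ χ))) ↔ (¬((χ ∧ (ψ ↔ ψ)) ↔ (φ → φ)) ∧ ¬¬¬χ) = 3/7 ↔ 2/7 = 6/7

6/7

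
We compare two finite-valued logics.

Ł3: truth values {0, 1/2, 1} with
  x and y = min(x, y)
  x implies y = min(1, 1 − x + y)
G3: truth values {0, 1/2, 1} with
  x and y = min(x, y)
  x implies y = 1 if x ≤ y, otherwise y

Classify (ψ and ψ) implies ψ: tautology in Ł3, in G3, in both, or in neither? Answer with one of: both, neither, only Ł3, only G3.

both

In Ł3: every assignment gives 1 — tautology.
In G3: every assignment gives 1 — tautology.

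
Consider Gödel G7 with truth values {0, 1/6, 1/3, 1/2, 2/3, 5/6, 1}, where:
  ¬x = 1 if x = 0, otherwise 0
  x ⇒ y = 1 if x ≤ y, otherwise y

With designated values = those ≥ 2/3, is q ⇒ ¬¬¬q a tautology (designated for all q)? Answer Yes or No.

Counterexample: take q = 1/6.
¬q = ¬1/6 = 0
¬¬q = ¬0 = 1
¬¬¬q = ¬1 = 0
q ⇒ ¬¬¬q = 1/6 ⇒ 0 = 0
This gives 0, which is below 2/3.

No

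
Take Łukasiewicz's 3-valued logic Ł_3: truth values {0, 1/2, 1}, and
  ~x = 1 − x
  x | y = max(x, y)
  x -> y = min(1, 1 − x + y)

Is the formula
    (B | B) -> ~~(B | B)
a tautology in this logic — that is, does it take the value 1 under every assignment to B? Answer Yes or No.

B = 0 ↦ 1
B = 1/2 ↦ 1
B = 1 ↦ 1
Every assignment gives a value ≥ 1.

Yes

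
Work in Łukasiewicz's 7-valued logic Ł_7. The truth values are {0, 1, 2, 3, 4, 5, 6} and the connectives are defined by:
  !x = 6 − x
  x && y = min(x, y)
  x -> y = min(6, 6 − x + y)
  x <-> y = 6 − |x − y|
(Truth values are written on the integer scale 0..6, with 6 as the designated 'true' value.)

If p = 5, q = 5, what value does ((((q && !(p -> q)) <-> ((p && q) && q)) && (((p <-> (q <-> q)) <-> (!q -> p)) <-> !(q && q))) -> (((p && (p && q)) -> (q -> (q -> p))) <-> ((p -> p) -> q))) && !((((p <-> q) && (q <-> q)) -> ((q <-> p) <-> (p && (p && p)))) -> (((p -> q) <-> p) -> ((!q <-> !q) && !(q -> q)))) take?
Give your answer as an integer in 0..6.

4

p -> q = 5 -> 5 = 6
!(p -> q) = !6 = 0
q && !(p -> q) = 5 && 0 = 0
p && q = 5 && 5 = 5
(p && q) && q = 5 && 5 = 5
(q && !(p -> q)) <-> ((p && q) && q) = 0 <-> 5 = 1
q <-> q = 5 <-> 5 = 6
p <-> (q <-> q) = 5 <-> 6 = 5
!q = !5 = 1
!q -> p = 1 -> 5 = 6
(p <-> (q <-> q)) <-> (!q -> p) = 5 <-> 6 = 5
q && q = 5 && 5 = 5
!(q && q) = !5 = 1
((p <-> (q <-> q)) <-> (!q -> p)) <-> !(q && q) = 5 <-> 1 = 2
((q && !(p -> q)) <-> ((p && q) && q)) && (((p <-> (q <-> q)) <-> (!q -> p)) <-> !(q && q)) = 1 && 2 = 1
p && q = 5 && 5 = 5
p && (p && q) = 5 && 5 = 5
q -> p = 5 -> 5 = 6
q -> (q -> p) = 5 -> 6 = 6
(p && (p && q)) -> (q -> (q -> p)) = 5 -> 6 = 6
p -> p = 5 -> 5 = 6
(p -> p) -> q = 6 -> 5 = 5
((p && (p && q)) -> (q -> (q -> p))) <-> ((p -> p) -> q) = 6 <-> 5 = 5
(((q && !(p -> q)) <-> ((p && q) && q)) && (((p <-> (q <-> q)) <-> (!q -> p)) <-> !(q && q))) -> (((p && (p && q)) -> (q -> (q -> p))) <-> ((p -> p) -> q)) = 1 -> 5 = 6
p <-> q = 5 <-> 5 = 6
q <-> q = 5 <-> 5 = 6
(p <-> q) && (q <-> q) = 6 && 6 = 6
q <-> p = 5 <-> 5 = 6
p && p = 5 && 5 = 5
p && (p && p) = 5 && 5 = 5
(q <-> p) <-> (p && (p && p)) = 6 <-> 5 = 5
((p <-> q) && (q <-> q)) -> ((q <-> p) <-> (p && (p && p))) = 6 -> 5 = 5
p -> q = 5 -> 5 = 6
(p -> q) <-> p = 6 <-> 5 = 5
!q = !5 = 1
!q = !5 = 1
!q <-> !q = 1 <-> 1 = 6
q -> q = 5 -> 5 = 6
!(q -> q) = !6 = 0
(!q <-> !q) && !(q -> q) = 6 && 0 = 0
((p -> q) <-> p) -> ((!q <-> !q) && !(q -> q)) = 5 -> 0 = 1
(((p <-> q) && (q <-> q)) -> ((q <-> p) <-> (p && (p && p)))) -> (((p -> q) <-> p) -> ((!q <-> !q) && !(q -> q))) = 5 -> 1 = 2
!((((p <-> q) && (q <-> q)) -> ((q <-> p) <-> (p && (p && p)))) -> (((p -> q) <-> p) -> ((!q <-> !q) && !(q -> q)))) = !2 = 4
((((q && !(p -> q)) <-> ((p && q) && q)) && (((p <-> (q <-> q)) <-> (!q -> p)) <-> !(q && q))) -> (((p && (p && q)) -> (q -> (q -> p))) <-> ((p -> p) -> q))) && !((((p <-> q) && (q <-> q)) -> ((q <-> p) <-> (p && (p && p)))) -> (((p -> q) <-> p) -> ((!q <-> !q) && !(q -> q)))) = 6 && 4 = 4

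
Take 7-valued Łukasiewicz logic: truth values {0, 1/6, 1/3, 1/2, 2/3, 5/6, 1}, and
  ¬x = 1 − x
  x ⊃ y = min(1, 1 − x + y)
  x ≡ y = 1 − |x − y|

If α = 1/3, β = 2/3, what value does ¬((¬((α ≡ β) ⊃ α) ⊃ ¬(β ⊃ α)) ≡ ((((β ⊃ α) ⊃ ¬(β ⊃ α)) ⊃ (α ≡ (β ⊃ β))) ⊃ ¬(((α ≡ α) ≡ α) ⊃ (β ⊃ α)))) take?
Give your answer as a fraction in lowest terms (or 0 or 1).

2/3

α ≡ β = 1/3 ≡ 2/3 = 2/3
(α ≡ β) ⊃ α = 2/3 ⊃ 1/3 = 2/3
¬((α ≡ β) ⊃ α) = ¬2/3 = 1/3
β ⊃ α = 2/3 ⊃ 1/3 = 2/3
¬(β ⊃ α) = ¬2/3 = 1/3
¬((α ≡ β) ⊃ α) ⊃ ¬(β ⊃ α) = 1/3 ⊃ 1/3 = 1
β ⊃ α = 2/3 ⊃ 1/3 = 2/3
β ⊃ α = 2/3 ⊃ 1/3 = 2/3
¬(β ⊃ α) = ¬2/3 = 1/3
(β ⊃ α) ⊃ ¬(β ⊃ α) = 2/3 ⊃ 1/3 = 2/3
β ⊃ β = 2/3 ⊃ 2/3 = 1
α ≡ (β ⊃ β) = 1/3 ≡ 1 = 1/3
((β ⊃ α) ⊃ ¬(β ⊃ α)) ⊃ (α ≡ (β ⊃ β)) = 2/3 ⊃ 1/3 = 2/3
α ≡ α = 1/3 ≡ 1/3 = 1
(α ≡ α) ≡ α = 1 ≡ 1/3 = 1/3
β ⊃ α = 2/3 ⊃ 1/3 = 2/3
((α ≡ α) ≡ α) ⊃ (β ⊃ α) = 1/3 ⊃ 2/3 = 1
¬(((α ≡ α) ≡ α) ⊃ (β ⊃ α)) = ¬1 = 0
(((β ⊃ α) ⊃ ¬(β ⊃ α)) ⊃ (α ≡ (β ⊃ β))) ⊃ ¬(((α ≡ α) ≡ α) ⊃ (β ⊃ α)) = 2/3 ⊃ 0 = 1/3
(¬((α ≡ β) ⊃ α) ⊃ ¬(β ⊃ α)) ≡ ((((β ⊃ α) ⊃ ¬(β ⊃ α)) ⊃ (α ≡ (β ⊃ β))) ⊃ ¬(((α ≡ α) ≡ α) ⊃ (β ⊃ α))) = 1 ≡ 1/3 = 1/3
¬((¬((α ≡ β) ⊃ α) ⊃ ¬(β ⊃ α)) ≡ ((((β ⊃ α) ⊃ ¬(β ⊃ α)) ⊃ (α ≡ (β ⊃ β))) ⊃ ¬(((α ≡ α) ≡ α) ⊃ (β ⊃ α)))) = ¬1/3 = 2/3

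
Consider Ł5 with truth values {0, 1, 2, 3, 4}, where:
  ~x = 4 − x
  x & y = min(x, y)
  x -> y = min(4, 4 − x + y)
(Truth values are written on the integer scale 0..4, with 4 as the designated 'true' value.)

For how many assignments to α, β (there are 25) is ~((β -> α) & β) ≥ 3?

13

value 4: 6 assignments (counts)
value 3: 7 assignments (counts)
value 2: 7 assignments
value 1: 4 assignments
value 0: 1 assignment
So 13 of the 25 assignments meet the threshold.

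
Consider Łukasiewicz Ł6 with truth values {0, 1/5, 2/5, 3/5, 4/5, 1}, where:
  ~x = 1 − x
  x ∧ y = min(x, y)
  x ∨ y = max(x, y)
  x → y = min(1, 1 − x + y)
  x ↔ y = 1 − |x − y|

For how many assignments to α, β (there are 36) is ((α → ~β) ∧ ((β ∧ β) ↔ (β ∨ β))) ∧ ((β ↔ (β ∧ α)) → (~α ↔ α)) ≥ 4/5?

14

value 1: 3 assignments (counts)
value 4/5: 11 assignments (counts)
value 3/5: 4 assignments
value 2/5: 9 assignments
value 1/5: 2 assignments
value 0: 7 assignments
So 14 of the 36 assignments meet the threshold.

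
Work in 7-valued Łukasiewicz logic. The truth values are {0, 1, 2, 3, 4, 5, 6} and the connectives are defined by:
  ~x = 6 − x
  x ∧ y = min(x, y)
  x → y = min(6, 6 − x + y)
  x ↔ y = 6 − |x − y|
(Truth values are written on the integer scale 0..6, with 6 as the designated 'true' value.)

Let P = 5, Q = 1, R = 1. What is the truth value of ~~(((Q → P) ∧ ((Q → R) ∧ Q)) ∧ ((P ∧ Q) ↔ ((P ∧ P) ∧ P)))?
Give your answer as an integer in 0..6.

Q → P = 1 → 5 = 6
Q → R = 1 → 1 = 6
(Q → R) ∧ Q = 6 ∧ 1 = 1
(Q → P) ∧ ((Q → R) ∧ Q) = 6 ∧ 1 = 1
P ∧ Q = 5 ∧ 1 = 1
P ∧ P = 5 ∧ 5 = 5
(P ∧ P) ∧ P = 5 ∧ 5 = 5
(P ∧ Q) ↔ ((P ∧ P) ∧ P) = 1 ↔ 5 = 2
((Q → P) ∧ ((Q → R) ∧ Q)) ∧ ((P ∧ Q) ↔ ((P ∧ P) ∧ P)) = 1 ∧ 2 = 1
~(((Q → P) ∧ ((Q → R) ∧ Q)) ∧ ((P ∧ Q) ↔ ((P ∧ P) ∧ P))) = ~1 = 5
~~(((Q → P) ∧ ((Q → R) ∧ Q)) ∧ ((P ∧ Q) ↔ ((P ∧ P) ∧ P))) = ~5 = 1

1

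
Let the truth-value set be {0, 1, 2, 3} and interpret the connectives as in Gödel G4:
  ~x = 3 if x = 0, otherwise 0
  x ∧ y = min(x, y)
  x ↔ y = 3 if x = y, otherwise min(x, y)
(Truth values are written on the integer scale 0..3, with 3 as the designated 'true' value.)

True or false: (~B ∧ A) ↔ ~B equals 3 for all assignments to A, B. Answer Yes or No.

No

Counterexample: take A = 0, B = 0.
~B = ~0 = 3
~B ∧ A = 3 ∧ 0 = 0
(~B ∧ A) ↔ ~B = 0 ↔ 3 = 0
This gives 0 ≠ 3.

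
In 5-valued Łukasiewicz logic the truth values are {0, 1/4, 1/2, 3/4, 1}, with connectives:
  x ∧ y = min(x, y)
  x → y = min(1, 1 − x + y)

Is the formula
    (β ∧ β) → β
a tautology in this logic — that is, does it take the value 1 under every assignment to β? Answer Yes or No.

β = 0 ↦ 1
β = 1/4 ↦ 1
β = 1/2 ↦ 1
β = 3/4 ↦ 1
β = 1 ↦ 1
Every assignment gives a value ≥ 1.

Yes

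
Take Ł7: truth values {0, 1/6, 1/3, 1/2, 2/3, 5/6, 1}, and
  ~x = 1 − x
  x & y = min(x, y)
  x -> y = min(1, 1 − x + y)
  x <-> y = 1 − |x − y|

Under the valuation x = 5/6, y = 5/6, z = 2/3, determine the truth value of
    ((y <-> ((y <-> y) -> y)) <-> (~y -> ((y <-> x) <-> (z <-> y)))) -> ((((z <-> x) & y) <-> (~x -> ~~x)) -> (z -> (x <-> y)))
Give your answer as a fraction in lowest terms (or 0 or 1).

y <-> y = 5/6 <-> 5/6 = 1
(y <-> y) -> y = 1 -> 5/6 = 5/6
y <-> ((y <-> y) -> y) = 5/6 <-> 5/6 = 1
~y = ~5/6 = 1/6
y <-> x = 5/6 <-> 5/6 = 1
z <-> y = 2/3 <-> 5/6 = 5/6
(y <-> x) <-> (z <-> y) = 1 <-> 5/6 = 5/6
~y -> ((y <-> x) <-> (z <-> y)) = 1/6 -> 5/6 = 1
(y <-> ((y <-> y) -> y)) <-> (~y -> ((y <-> x) <-> (z <-> y))) = 1 <-> 1 = 1
z <-> x = 2/3 <-> 5/6 = 5/6
(z <-> x) & y = 5/6 & 5/6 = 5/6
~x = ~5/6 = 1/6
~x = ~5/6 = 1/6
~~x = ~1/6 = 5/6
~x -> ~~x = 1/6 -> 5/6 = 1
((z <-> x) & y) <-> (~x -> ~~x) = 5/6 <-> 1 = 5/6
x <-> y = 5/6 <-> 5/6 = 1
z -> (x <-> y) = 2/3 -> 1 = 1
(((z <-> x) & y) <-> (~x -> ~~x)) -> (z -> (x <-> y)) = 5/6 -> 1 = 1
((y <-> ((y <-> y) -> y)) <-> (~y -> ((y <-> x) <-> (z <-> y)))) -> ((((z <-> x) & y) <-> (~x -> ~~x)) -> (z -> (x <-> y))) = 1 -> 1 = 1

1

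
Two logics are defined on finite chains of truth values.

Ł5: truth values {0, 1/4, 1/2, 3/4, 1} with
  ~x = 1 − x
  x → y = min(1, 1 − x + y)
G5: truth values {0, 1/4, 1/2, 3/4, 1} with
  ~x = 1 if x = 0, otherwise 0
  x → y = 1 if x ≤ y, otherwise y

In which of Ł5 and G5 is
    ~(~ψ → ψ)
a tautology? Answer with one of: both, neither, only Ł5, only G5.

neither

In Ł5: at ψ = 1/4 the value is 1/2 — not a tautology.
In G5: at ψ = 1/4 the value is 0 — not a tautology.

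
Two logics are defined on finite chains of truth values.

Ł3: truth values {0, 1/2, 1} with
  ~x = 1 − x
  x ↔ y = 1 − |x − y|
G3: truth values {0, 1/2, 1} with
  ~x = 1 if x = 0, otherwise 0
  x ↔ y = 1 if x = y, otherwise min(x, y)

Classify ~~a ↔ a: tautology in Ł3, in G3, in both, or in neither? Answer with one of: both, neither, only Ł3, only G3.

only Ł3

In Ł3: every assignment gives 1 — tautology.
In G3: at a = 1/2 the value is 1/2 — not a tautology.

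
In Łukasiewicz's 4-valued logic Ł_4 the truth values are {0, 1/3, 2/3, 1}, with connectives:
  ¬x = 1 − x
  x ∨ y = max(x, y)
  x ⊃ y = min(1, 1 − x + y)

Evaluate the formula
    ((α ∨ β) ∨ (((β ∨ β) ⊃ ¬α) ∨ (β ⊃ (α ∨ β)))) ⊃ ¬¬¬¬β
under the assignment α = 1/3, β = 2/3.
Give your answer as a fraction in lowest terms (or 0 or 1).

α ∨ β = 1/3 ∨ 2/3 = 2/3
β ∨ β = 2/3 ∨ 2/3 = 2/3
¬α = ¬1/3 = 2/3
(β ∨ β) ⊃ ¬α = 2/3 ⊃ 2/3 = 1
α ∨ β = 1/3 ∨ 2/3 = 2/3
β ⊃ (α ∨ β) = 2/3 ⊃ 2/3 = 1
((β ∨ β) ⊃ ¬α) ∨ (β ⊃ (α ∨ β)) = 1 ∨ 1 = 1
(α ∨ β) ∨ (((β ∨ β) ⊃ ¬α) ∨ (β ⊃ (α ∨ β))) = 2/3 ∨ 1 = 1
¬β = ¬2/3 = 1/3
¬¬β = ¬1/3 = 2/3
¬¬¬β = ¬2/3 = 1/3
¬¬¬¬β = ¬1/3 = 2/3
((α ∨ β) ∨ (((β ∨ β) ⊃ ¬α) ∨ (β ⊃ (α ∨ β)))) ⊃ ¬¬¬¬β = 1 ⊃ 2/3 = 2/3

2/3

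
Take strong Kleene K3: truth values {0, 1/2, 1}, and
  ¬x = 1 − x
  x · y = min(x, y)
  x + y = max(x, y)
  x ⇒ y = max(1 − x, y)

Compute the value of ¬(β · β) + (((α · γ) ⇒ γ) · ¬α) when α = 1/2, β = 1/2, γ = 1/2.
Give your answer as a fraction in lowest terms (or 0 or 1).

1/2

β · β = 1/2 · 1/2 = 1/2
¬(β · β) = ¬1/2 = 1/2
α · γ = 1/2 · 1/2 = 1/2
(α · γ) ⇒ γ = 1/2 ⇒ 1/2 = 1/2
¬α = ¬1/2 = 1/2
((α · γ) ⇒ γ) · ¬α = 1/2 · 1/2 = 1/2
¬(β · β) + (((α · γ) ⇒ γ) · ¬α) = 1/2 + 1/2 = 1/2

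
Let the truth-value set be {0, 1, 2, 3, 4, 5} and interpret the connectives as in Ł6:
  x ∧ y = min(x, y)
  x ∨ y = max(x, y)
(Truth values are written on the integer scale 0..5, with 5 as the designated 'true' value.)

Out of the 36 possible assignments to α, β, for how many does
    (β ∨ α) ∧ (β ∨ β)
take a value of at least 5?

value 5: 6 assignments (counts)
value 4: 6 assignments
value 3: 6 assignments
value 2: 6 assignments
value 1: 6 assignments
value 0: 6 assignments
So 6 of the 36 assignments meet the threshold.

6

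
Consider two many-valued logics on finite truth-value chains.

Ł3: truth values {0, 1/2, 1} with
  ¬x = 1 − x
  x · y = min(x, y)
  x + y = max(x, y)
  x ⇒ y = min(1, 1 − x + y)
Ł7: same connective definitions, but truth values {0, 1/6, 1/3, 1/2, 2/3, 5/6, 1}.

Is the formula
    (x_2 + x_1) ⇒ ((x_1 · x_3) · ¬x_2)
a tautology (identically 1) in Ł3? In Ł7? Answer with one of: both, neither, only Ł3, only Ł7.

neither

In Ł3: at x_1 = 0, x_2 = 1/2, x_3 = 0 the value is 1/2 — not a tautology.
In Ł7: at x_1 = 0, x_2 = 1/6, x_3 = 0 the value is 5/6 — not a tautology.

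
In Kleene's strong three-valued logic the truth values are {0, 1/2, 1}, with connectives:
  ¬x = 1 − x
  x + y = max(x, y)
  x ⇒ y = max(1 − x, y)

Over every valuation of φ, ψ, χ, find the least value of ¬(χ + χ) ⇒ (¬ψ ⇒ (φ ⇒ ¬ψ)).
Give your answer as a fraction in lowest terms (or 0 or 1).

1/2

Take φ = 1/2, ψ = 1/2, χ = 0:
χ + χ = 0 + 0 = 0
¬(χ + χ) = ¬0 = 1
¬ψ = ¬1/2 = 1/2
¬ψ = ¬1/2 = 1/2
φ ⇒ ¬ψ = 1/2 ⇒ 1/2 = 1/2
¬ψ ⇒ (φ ⇒ ¬ψ) = 1/2 ⇒ 1/2 = 1/2
¬(χ + χ) ⇒ (¬ψ ⇒ (φ ⇒ ¬ψ)) = 1 ⇒ 1/2 = 1/2
No assignment yields a value below 1/2, so this is the minimum.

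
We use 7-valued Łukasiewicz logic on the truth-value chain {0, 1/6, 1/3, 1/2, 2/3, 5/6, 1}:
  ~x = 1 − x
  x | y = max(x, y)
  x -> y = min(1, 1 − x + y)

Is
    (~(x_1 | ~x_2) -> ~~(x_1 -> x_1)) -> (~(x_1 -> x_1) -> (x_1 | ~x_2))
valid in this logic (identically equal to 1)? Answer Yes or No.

Yes

At x_1 = 1/6, x_2 = 1/6, for instance:
~x_2 = ~1/6 = 5/6
x_1 | ~x_2 = 1/6 | 5/6 = 5/6
~(x_1 | ~x_2) = ~5/6 = 1/6
x_1 -> x_1 = 1/6 -> 1/6 = 1
~(x_1 -> x_1) = ~1 = 0
~~(x_1 -> x_1) = ~0 = 1
~(x_1 | ~x_2) -> ~~(x_1 -> x_1) = 1/6 -> 1 = 1
~(x_1 -> x_1) -> (x_1 | ~x_2) = 0 -> 5/6 = 1
(~(x_1 | ~x_2) -> ~~(x_1 -> x_1)) -> (~(x_1 -> x_1) -> (x_1 | ~x_2)) = 1 -> 1 = 1
and checking the remaining 48 assignments likewise gives ≥ 1 in every case.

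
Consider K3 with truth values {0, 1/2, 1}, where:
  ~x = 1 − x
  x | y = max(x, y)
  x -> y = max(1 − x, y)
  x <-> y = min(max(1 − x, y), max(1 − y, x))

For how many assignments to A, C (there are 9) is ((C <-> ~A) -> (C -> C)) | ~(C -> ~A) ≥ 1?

6

A = 0, C = 0 ↦ 1  ≥
A = 0, C = 1/2 ↦ 1/2  <
A = 0, C = 1 ↦ 1  ≥
A = 1/2, C = 0 ↦ 1  ≥
A = 1/2, C = 1/2 ↦ 1/2  <
A = 1/2, C = 1 ↦ 1  ≥
A = 1, C = 0 ↦ 1  ≥
A = 1, C = 1/2 ↦ 1/2  <
A = 1, C = 1 ↦ 1  ≥
So 6 of the 9 assignments meet the threshold.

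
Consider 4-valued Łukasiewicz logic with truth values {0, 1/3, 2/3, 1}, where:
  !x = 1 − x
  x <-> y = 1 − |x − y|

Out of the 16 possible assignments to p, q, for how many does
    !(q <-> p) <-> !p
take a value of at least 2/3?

11

p = 0, q = 0 ↦ 0  <
p = 0, q = 1/3 ↦ 1/3  <
p = 0, q = 2/3 ↦ 2/3  ≥
p = 0, q = 1 ↦ 1  ≥
p = 1/3, q = 0 ↦ 2/3  ≥
p = 1/3, q = 1/3 ↦ 1/3  <
p = 1/3, q = 2/3 ↦ 2/3  ≥
p = 1/3, q = 1 ↦ 1  ≥
p = 2/3, q = 0 ↦ 2/3  ≥
p = 2/3, q = 1/3 ↦ 1  ≥
p = 2/3, q = 2/3 ↦ 2/3  ≥
p = 2/3, q = 1 ↦ 1  ≥
p = 1, q = 0 ↦ 0  <
p = 1, q = 1/3 ↦ 1/3  <
p = 1, q = 2/3 ↦ 2/3  ≥
p = 1, q = 1 ↦ 1  ≥
So 11 of the 16 assignments meet the threshold.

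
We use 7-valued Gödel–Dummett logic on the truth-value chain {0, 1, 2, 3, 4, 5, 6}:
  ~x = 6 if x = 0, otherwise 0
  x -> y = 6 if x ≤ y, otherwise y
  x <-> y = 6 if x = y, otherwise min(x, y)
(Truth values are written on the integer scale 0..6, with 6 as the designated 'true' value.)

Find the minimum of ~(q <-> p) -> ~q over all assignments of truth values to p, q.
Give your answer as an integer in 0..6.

Take p = 0, q = 1:
q <-> p = 1 <-> 0 = 0
~(q <-> p) = ~0 = 6
~q = ~1 = 0
~(q <-> p) -> ~q = 6 -> 0 = 0
No assignment yields a value below 0, so this is the minimum.

0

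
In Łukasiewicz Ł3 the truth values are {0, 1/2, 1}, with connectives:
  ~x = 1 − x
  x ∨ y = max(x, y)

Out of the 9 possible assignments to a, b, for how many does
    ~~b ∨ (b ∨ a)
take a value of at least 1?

5

a = 0, b = 0 ↦ 0  <
a = 0, b = 1/2 ↦ 1/2  <
a = 0, b = 1 ↦ 1  ≥
a = 1/2, b = 0 ↦ 1/2  <
a = 1/2, b = 1/2 ↦ 1/2  <
a = 1/2, b = 1 ↦ 1  ≥
a = 1, b = 0 ↦ 1  ≥
a = 1, b = 1/2 ↦ 1  ≥
a = 1, b = 1 ↦ 1  ≥
So 5 of the 9 assignments meet the threshold.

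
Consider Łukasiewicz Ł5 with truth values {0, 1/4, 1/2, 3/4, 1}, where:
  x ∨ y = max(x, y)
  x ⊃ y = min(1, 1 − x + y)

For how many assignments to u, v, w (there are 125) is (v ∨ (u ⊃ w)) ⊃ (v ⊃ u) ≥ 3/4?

96

value 1: 78 assignments (counts)
value 3/4: 18 assignments (counts)
value 1/2: 14 assignments
value 1/4: 10 assignments
value 0: 5 assignments
So 96 of the 125 assignments meet the threshold.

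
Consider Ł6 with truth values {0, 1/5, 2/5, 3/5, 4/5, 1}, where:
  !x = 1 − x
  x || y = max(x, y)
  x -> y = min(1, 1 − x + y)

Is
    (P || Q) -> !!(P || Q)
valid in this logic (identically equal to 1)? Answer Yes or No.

Yes

At P = 2/5, Q = 1/5, for instance:
P || Q = 2/5 || 1/5 = 2/5
!(P || Q) = !2/5 = 3/5
!!(P || Q) = !3/5 = 2/5
(P || Q) -> !!(P || Q) = 2/5 -> 2/5 = 1
and checking the remaining 35 assignments likewise gives ≥ 1 in every case.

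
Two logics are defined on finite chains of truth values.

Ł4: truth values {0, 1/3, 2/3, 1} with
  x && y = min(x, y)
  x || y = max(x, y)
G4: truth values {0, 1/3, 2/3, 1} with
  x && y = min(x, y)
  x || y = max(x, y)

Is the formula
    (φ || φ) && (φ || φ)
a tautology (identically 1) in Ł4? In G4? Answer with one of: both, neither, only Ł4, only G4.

In Ł4: at φ = 0 the value is 0 — not a tautology.
In G4: at φ = 0 the value is 0 — not a tautology.

neither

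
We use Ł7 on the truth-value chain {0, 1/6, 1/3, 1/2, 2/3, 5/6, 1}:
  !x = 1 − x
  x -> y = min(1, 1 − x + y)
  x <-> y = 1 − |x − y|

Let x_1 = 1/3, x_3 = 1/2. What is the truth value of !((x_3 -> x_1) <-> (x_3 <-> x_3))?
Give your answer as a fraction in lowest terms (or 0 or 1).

1/6

x_3 -> x_1 = 1/2 -> 1/3 = 5/6
x_3 <-> x_3 = 1/2 <-> 1/2 = 1
(x_3 -> x_1) <-> (x_3 <-> x_3) = 5/6 <-> 1 = 5/6
!((x_3 -> x_1) <-> (x_3 <-> x_3)) = !5/6 = 1/6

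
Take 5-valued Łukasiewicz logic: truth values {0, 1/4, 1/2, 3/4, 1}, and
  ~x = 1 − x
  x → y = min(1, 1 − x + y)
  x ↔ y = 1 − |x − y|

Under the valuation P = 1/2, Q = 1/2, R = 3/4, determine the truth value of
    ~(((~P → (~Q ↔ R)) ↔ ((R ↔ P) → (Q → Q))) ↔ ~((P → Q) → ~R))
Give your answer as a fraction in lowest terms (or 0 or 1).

~P = ~1/2 = 1/2
~Q = ~1/2 = 1/2
~Q ↔ R = 1/2 ↔ 3/4 = 3/4
~P → (~Q ↔ R) = 1/2 → 3/4 = 1
R ↔ P = 3/4 ↔ 1/2 = 3/4
Q → Q = 1/2 → 1/2 = 1
(R ↔ P) → (Q → Q) = 3/4 → 1 = 1
(~P → (~Q ↔ R)) ↔ ((R ↔ P) → (Q → Q)) = 1 ↔ 1 = 1
P → Q = 1/2 → 1/2 = 1
~R = ~3/4 = 1/4
(P → Q) → ~R = 1 → 1/4 = 1/4
~((P → Q) → ~R) = ~1/4 = 3/4
((~P → (~Q ↔ R)) ↔ ((R ↔ P) → (Q → Q))) ↔ ~((P → Q) → ~R) = 1 ↔ 3/4 = 3/4
~(((~P → (~Q ↔ R)) ↔ ((R ↔ P) → (Q → Q))) ↔ ~((P → Q) → ~R)) = ~3/4 = 1/4

1/4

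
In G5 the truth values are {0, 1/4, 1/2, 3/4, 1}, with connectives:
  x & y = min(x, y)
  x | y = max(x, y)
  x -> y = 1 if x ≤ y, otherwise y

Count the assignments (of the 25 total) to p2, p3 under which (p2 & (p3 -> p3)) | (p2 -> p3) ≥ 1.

19

value 1: 19 assignments (counts)
value 3/4: 3 assignments
value 1/2: 2 assignments
value 1/4: 1 assignment
So 19 of the 25 assignments meet the threshold.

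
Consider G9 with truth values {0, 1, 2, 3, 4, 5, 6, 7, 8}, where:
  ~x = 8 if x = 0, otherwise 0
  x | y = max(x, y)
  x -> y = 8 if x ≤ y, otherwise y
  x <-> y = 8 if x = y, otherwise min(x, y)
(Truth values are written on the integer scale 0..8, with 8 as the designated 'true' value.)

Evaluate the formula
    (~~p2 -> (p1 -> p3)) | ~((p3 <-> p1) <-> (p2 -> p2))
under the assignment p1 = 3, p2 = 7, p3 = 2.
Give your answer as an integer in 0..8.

2

~p2 = ~7 = 0
~~p2 = ~0 = 8
p1 -> p3 = 3 -> 2 = 2
~~p2 -> (p1 -> p3) = 8 -> 2 = 2
p3 <-> p1 = 2 <-> 3 = 2
p2 -> p2 = 7 -> 7 = 8
(p3 <-> p1) <-> (p2 -> p2) = 2 <-> 8 = 2
~((p3 <-> p1) <-> (p2 -> p2)) = ~2 = 0
(~~p2 -> (p1 -> p3)) | ~((p3 <-> p1) <-> (p2 -> p2)) = 2 | 0 = 2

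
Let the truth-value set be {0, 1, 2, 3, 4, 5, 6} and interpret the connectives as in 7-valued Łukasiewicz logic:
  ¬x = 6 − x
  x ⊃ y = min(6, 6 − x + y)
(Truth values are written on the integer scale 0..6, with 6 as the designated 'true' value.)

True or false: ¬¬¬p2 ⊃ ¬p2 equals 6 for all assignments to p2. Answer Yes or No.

Yes

p2 = 0 ↦ 6
p2 = 1 ↦ 6
p2 = 2 ↦ 6
p2 = 3 ↦ 6
p2 = 4 ↦ 6
p2 = 5 ↦ 6
p2 = 6 ↦ 6
Every assignment gives a value ≥ 6.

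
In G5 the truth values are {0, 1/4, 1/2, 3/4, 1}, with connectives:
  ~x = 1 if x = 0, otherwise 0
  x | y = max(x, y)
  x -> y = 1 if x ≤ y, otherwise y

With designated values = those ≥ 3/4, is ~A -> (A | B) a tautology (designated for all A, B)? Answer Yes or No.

Counterexample: take A = 0, B = 0.
~A = ~0 = 1
A | B = 0 | 0 = 0
~A -> (A | B) = 1 -> 0 = 0
This gives 0, which is below 3/4.

No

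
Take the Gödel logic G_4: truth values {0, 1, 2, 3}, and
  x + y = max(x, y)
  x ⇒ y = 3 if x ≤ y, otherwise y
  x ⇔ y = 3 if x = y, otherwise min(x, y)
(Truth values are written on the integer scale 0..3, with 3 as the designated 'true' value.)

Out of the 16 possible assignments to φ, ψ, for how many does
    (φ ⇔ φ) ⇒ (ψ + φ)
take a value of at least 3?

φ = 0, ψ = 0 ↦ 0  <
φ = 0, ψ = 1 ↦ 1  <
φ = 0, ψ = 2 ↦ 2  <
φ = 0, ψ = 3 ↦ 3  ≥
φ = 1, ψ = 0 ↦ 1  <
φ = 1, ψ = 1 ↦ 1  <
φ = 1, ψ = 2 ↦ 2  <
φ = 1, ψ = 3 ↦ 3  ≥
φ = 2, ψ = 0 ↦ 2  <
φ = 2, ψ = 1 ↦ 2  <
φ = 2, ψ = 2 ↦ 2  <
φ = 2, ψ = 3 ↦ 3  ≥
φ = 3, ψ = 0 ↦ 3  ≥
φ = 3, ψ = 1 ↦ 3  ≥
φ = 3, ψ = 2 ↦ 3  ≥
φ = 3, ψ = 3 ↦ 3  ≥
So 7 of the 16 assignments meet the threshold.

7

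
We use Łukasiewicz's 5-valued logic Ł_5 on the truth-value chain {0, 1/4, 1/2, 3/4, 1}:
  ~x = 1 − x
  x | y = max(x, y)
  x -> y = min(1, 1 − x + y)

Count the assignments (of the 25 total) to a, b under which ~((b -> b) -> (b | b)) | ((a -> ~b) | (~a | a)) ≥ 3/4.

24

value 1: 19 assignments (counts)
value 3/4: 5 assignments (counts)
value 1/2: 1 assignment
So 24 of the 25 assignments meet the threshold.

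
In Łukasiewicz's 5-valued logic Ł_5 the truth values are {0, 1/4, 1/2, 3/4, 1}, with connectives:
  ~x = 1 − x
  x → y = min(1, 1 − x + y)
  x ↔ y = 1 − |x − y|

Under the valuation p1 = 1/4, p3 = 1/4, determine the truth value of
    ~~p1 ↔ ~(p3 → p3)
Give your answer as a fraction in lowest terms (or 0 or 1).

3/4

~p1 = ~1/4 = 3/4
~~p1 = ~3/4 = 1/4
p3 → p3 = 1/4 → 1/4 = 1
~(p3 → p3) = ~1 = 0
~~p1 ↔ ~(p3 → p3) = 1/4 ↔ 0 = 3/4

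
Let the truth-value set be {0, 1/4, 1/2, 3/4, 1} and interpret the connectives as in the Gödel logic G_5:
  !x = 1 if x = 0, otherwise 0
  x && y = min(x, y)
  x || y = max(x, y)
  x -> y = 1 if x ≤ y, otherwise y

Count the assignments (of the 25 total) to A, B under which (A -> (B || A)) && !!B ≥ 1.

20

value 1: 20 assignments (counts)
value 0: 5 assignments
So 20 of the 25 assignments meet the threshold.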